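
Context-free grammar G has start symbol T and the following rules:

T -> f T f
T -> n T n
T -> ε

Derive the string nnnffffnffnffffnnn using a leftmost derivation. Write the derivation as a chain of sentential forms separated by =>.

T => nTn   [T -> n T n]
nTn => nnTnn   [T -> n T n]
nnTnn => nnnTnnn   [T -> n T n]
nnnTnnn => nnnfTfnnn   [T -> f T f]
nnnfTfnnn => nnnffTffnnn   [T -> f T f]
nnnffTffnnn => nnnfffTfffnnn   [T -> f T f]
nnnfffTfffnnn => nnnffffTffffnnn   [T -> f T f]
nnnffffTffffnnn => nnnffffnTnffffnnn   [T -> n T n]
nnnffffnTnffffnnn => nnnffffnfTfnffffnnn   [T -> f T f]
nnnffffnfTfnffffnnn => nnnffffnffnffffnnn   [T -> ε]

T => nTn => nnTnn => nnnTnnn => nnnfTfnnn => nnnffTffnnn => nnnfffTfffnnn => nnnffffTffffnnn => nnnffffnTnffffnnn => nnnffffnfTfnffffnnn => nnnffffnffnffffnnn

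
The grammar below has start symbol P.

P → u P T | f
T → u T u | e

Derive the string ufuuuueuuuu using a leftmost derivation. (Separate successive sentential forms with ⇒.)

P ⇒ uPT ⇒ ufT ⇒ ufuTu ⇒ ufuuTuu ⇒ ufuuuTuuu ⇒ ufuuuuTuuuu ⇒ ufuuuueuuuu

P ⇒ uPT   [P → u P T]
uPT ⇒ ufT   [P → f]
ufT ⇒ ufuTu   [T → u T u]
ufuTu ⇒ ufuuTuu   [T → u T u]
ufuuTuu ⇒ ufuuuTuuu   [T → u T u]
ufuuuTuuu ⇒ ufuuuuTuuuu   [T → u T u]
ufuuuuTuuuu ⇒ ufuuuueuuuu   [T → e]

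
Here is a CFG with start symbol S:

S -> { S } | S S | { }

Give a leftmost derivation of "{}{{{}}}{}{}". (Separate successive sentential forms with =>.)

S=>SS=>SSS=>SSSS=>{}SSS=>{}{S}SS=>{}{{S}}SS=>{}{{{}}}SS=>{}{{{}}}{}S=>{}{{{}}}{}{}

S => SS   [S -> S S]
SS => SSS   [S -> S S]
SSS => SSSS   [S -> S S]
SSSS => {}SSS   [S -> { }]
{}SSS => {}{S}SS   [S -> { S }]
{}{S}SS => {}{{S}}SS   [S -> { S }]
{}{{S}}SS => {}{{{}}}SS   [S -> { }]
{}{{{}}}SS => {}{{{}}}{}S   [S -> { }]
{}{{{}}}{}S => {}{{{}}}{}{}   [S -> { }]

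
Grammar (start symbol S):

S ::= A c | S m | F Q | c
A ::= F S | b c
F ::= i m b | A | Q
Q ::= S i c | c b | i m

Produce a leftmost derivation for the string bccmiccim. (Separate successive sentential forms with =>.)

S => FQ   [S ::= F Q]
FQ => AQ   [F ::= A]
AQ => FSQ   [A ::= F S]
FSQ => QSQ   [F ::= Q]
QSQ => SicSQ   [Q ::= S i c]
SicSQ => SmicSQ   [S ::= S m]
SmicSQ => AcmicSQ   [S ::= A c]
AcmicSQ => bccmicSQ   [A ::= b c]
bccmicSQ => bccmiccQ   [S ::= c]
bccmiccQ => bccmiccim   [Q ::= i m]

S => FQ => AQ => FSQ => QSQ => SicSQ => SmicSQ => AcmicSQ => bccmicSQ => bccmiccQ => bccmiccim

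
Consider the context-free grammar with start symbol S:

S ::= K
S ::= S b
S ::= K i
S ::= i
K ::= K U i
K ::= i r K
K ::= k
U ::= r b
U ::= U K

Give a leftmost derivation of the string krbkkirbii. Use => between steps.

S=>Ki=>KUii=>KUiUii=>kUiUii=>kUKiUii=>kUKKiUii=>krbKKiUii=>krbkKiUii=>krbkkiUii=>krbkkirbii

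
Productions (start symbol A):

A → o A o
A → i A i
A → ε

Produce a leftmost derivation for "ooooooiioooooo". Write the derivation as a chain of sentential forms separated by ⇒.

A ⇒ oAo ⇒ ooAoo ⇒ oooAooo ⇒ ooooAoooo ⇒ oooooAooooo ⇒ ooooooAoooooo ⇒ ooooooiAioooooo ⇒ ooooooiioooooo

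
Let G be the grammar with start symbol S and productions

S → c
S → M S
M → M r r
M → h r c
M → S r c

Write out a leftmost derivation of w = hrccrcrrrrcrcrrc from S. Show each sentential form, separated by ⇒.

S⇒MS⇒MrrS⇒SrcrrS⇒MSrcrrS⇒MrrSrcrrS⇒MrrrrSrcrrS⇒SrcrrrrSrcrrS⇒MSrcrrrrSrcrrS⇒hrcSrcrrrrSrcrrS⇒hrccrcrrrrSrcrrS⇒hrccrcrrrrcrcrrS⇒hrccrcrrrrcrcrrc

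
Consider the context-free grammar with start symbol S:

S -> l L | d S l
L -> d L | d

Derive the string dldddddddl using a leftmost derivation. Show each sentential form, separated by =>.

S => dSl   [S -> d S l]
dSl => dlLl   [S -> l L]
dlLl => dldLl   [L -> d L]
dldLl => dlddLl   [L -> d L]
dlddLl => dldddLl   [L -> d L]
dldddLl => dlddddLl   [L -> d L]
dlddddLl => dldddddLl   [L -> d L]
dldddddLl => dlddddddLl   [L -> d L]
dlddddddLl => dldddddddl   [L -> d]

S => dSl => dlLl => dldLl => dlddLl => dldddLl => dlddddLl => dldddddLl => dlddddddLl => dldddddddl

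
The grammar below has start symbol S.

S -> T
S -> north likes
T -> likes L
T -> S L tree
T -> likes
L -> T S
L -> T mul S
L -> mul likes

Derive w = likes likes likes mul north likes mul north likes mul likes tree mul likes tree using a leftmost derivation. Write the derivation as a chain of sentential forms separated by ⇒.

S ⇒ T ⇒ S L tree ⇒ T L tree ⇒ S L tree L tree ⇒ T L tree L tree ⇒ likes L L tree L tree ⇒ likes T mul S L tree L tree ⇒ likes likes L mul S L tree L tree ⇒ likes likes T mul S mul S L tree L tree ⇒ likes likes likes mul S mul S L tree L tree ⇒ likes likes likes mul north likes mul S L tree L tree ⇒ likes likes likes mul north likes mul north likes L tree L tree ⇒ likes likes likes mul north likes mul north likes mul likes tree L tree ⇒ likes likes likes mul north likes mul north likes mul likes tree mul likes tree

S ⇒ T   [S -> T]
T ⇒ S L tree   [T -> S L tree]
S L tree ⇒ T L tree   [S -> T]
T L tree ⇒ S L tree L tree   [T -> S L tree]
S L tree L tree ⇒ T L tree L tree   [S -> T]
T L tree L tree ⇒ likes L L tree L tree   [T -> likes L]
likes L L tree L tree ⇒ likes T mul S L tree L tree   [L -> T mul S]
likes T mul S L tree L tree ⇒ likes likes L mul S L tree L tree   [T -> likes L]
likes likes L mul S L tree L tree ⇒ likes likes T mul S mul S L tree L tree   [L -> T mul S]
likes likes T mul S mul S L tree L tree ⇒ likes likes likes mul S mul S L tree L tree   [T -> likes]
likes likes likes mul S mul S L tree L tree ⇒ likes likes likes mul north likes mul S L tree L tree   [S -> north likes]
likes likes likes mul north likes mul S L tree L tree ⇒ likes likes likes mul north likes mul north likes L tree L tree   [S -> north likes]
likes likes likes mul north likes mul north likes L tree L tree ⇒ likes likes likes mul north likes mul north likes mul likes tree L tree   [L -> mul likes]
likes likes likes mul north likes mul north likes mul likes tree L tree ⇒ likes likes likes mul north likes mul north likes mul likes tree mul likes tree   [L -> mul likes]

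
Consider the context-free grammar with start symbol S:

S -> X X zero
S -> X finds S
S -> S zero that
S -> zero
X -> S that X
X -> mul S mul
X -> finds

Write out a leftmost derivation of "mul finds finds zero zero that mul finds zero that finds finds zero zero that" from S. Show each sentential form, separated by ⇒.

S ⇒ S zero that ⇒ X X zero zero that ⇒ S that X X zero zero that ⇒ X X zero that X X zero zero that ⇒ mul S mul X zero that X X zero zero that ⇒ mul S zero that mul X zero that X X zero zero that ⇒ mul X X zero zero that mul X zero that X X zero zero that ⇒ mul finds X zero zero that mul X zero that X X zero zero that ⇒ mul finds finds zero zero that mul X zero that X X zero zero that ⇒ mul finds finds zero zero that mul finds zero that X X zero zero that ⇒ mul finds finds zero zero that mul finds zero that finds X zero zero that ⇒ mul finds finds zero zero that mul finds zero that finds finds zero zero that

S ⇒ S zero that   [S -> S zero that]
S zero that ⇒ X X zero zero that   [S -> X X zero]
X X zero zero that ⇒ S that X X zero zero that   [X -> S that X]
S that X X zero zero that ⇒ X X zero that X X zero zero that   [S -> X X zero]
X X zero that X X zero zero that ⇒ mul S mul X zero that X X zero zero that   [X -> mul S mul]
mul S mul X zero that X X zero zero that ⇒ mul S zero that mul X zero that X X zero zero that   [S -> S zero that]
mul S zero that mul X zero that X X zero zero that ⇒ mul X X zero zero that mul X zero that X X zero zero that   [S -> X X zero]
mul X X zero zero that mul X zero that X X zero zero that ⇒ mul finds X zero zero that mul X zero that X X zero zero that   [X -> finds]
mul finds X zero zero that mul X zero that X X zero zero that ⇒ mul finds finds zero zero that mul X zero that X X zero zero that   [X -> finds]
mul finds finds zero zero that mul X zero that X X zero zero that ⇒ mul finds finds zero zero that mul finds zero that X X zero zero that   [X -> finds]
mul finds finds zero zero that mul finds zero that X X zero zero that ⇒ mul finds finds zero zero that mul finds zero that finds X zero zero that   [X -> finds]
mul finds finds zero zero that mul finds zero that finds X zero zero that ⇒ mul finds finds zero zero that mul finds zero that finds finds zero zero that   [X -> finds]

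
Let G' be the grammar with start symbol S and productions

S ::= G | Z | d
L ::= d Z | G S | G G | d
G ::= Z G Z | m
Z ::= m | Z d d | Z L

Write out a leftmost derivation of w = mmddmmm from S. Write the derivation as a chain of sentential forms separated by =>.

S => G   [S ::= G]
G => ZGZ   [G ::= Z G Z]
ZGZ => mGZ   [Z ::= m]
mGZ => mZGZZ   [G ::= Z G Z]
mZGZZ => mZddGZZ   [Z ::= Z d d]
mZddGZZ => mmddGZZ   [Z ::= m]
mmddGZZ => mmddmZZ   [G ::= m]
mmddmZZ => mmddmmZ   [Z ::= m]
mmddmmZ => mmddmmm   [Z ::= m]

S => G => ZGZ => mGZ => mZGZZ => mZddGZZ => mmddGZZ => mmddmZZ => mmddmmZ => mmddmmm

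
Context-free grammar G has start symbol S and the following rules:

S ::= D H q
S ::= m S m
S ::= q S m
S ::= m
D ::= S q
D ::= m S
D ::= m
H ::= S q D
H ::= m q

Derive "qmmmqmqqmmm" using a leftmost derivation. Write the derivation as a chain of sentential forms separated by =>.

S => qSm   [S ::= q S m]
qSm => qmSmm   [S ::= m S m]
qmSmm => qmmSmmm   [S ::= m S m]
qmmSmmm => qmmDHqmmm   [S ::= D H q]
qmmDHqmmm => qmmSqHqmmm   [D ::= S q]
qmmSqHqmmm => qmmmqHqmmm   [S ::= m]
qmmmqHqmmm => qmmmqmqqmmm   [H ::= m q]

S => qSm => qmSmm => qmmSmmm => qmmDHqmmm => qmmSqHqmmm => qmmmqHqmmm => qmmmqmqqmmm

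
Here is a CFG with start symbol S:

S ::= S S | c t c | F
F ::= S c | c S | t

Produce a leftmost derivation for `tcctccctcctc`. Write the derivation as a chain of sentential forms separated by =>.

S => SS   [S ::= S S]
SS => FS   [S ::= F]
FS => tS   [F ::= t]
tS => tF   [S ::= F]
tF => tcS   [F ::= c S]
tcS => tcSS   [S ::= S S]
tcSS => tcSSS   [S ::= S S]
tcSSS => tcFSS   [S ::= F]
tcFSS => tcScSS   [F ::= S c]
tcScSS => tcctccSS   [S ::= c t c]
tcctccSS => tcctccctcS   [S ::= c t c]
tcctccctcS => tcctccctcctc   [S ::= c t c]

S => SS => FS => tS => tF => tcS => tcSS => tcSSS => tcFSS => tcScSS => tcctccSS => tcctccctcS => tcctccctcctc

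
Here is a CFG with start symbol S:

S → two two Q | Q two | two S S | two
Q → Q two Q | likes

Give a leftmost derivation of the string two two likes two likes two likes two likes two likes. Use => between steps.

S => two two Q   [S → two two Q]
two two Q => two two Q two Q   [Q → Q two Q]
two two Q two Q => two two likes two Q   [Q → likes]
two two likes two Q => two two likes two Q two Q   [Q → Q two Q]
two two likes two Q two Q => two two likes two Q two Q two Q   [Q → Q two Q]
two two likes two Q two Q two Q => two two likes two likes two Q two Q   [Q → likes]
two two likes two likes two Q two Q => two two likes two likes two likes two Q   [Q → likes]
two two likes two likes two likes two Q => two two likes two likes two likes two Q two Q   [Q → Q two Q]
two two likes two likes two likes two Q two Q => two two likes two likes two likes two likes two Q   [Q → likes]
two two likes two likes two likes two likes two Q => two two likes two likes two likes two likes two likes   [Q → likes]

S => two two Q => two two Q two Q => two two likes two Q => two two likes two Q two Q => two two likes two Q two Q two Q => two two likes two likes two Q two Q => two two likes two likes two likes two Q => two two likes two likes two likes two Q two Q => two two likes two likes two likes two likes two Q => two two likes two likes two likes two likes two likes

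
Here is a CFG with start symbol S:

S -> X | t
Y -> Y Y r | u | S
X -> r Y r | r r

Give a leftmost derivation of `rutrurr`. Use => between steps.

S=>X=>rYr=>rYYrr=>rYYrYrr=>ruYrYrr=>ruSrYrr=>rutrYrr=>rutrurr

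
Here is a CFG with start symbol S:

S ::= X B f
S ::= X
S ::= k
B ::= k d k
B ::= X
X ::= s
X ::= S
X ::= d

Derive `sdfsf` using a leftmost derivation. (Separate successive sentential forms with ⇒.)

S⇒XBf⇒SBf⇒XBfBf⇒sBfBf⇒sXfBf⇒sdfBf⇒sdfXf⇒sdfsf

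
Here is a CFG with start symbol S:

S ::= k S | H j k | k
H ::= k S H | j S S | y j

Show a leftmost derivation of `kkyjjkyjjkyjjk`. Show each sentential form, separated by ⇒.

S ⇒ Hjk ⇒ kSHjk ⇒ kHjkHjk ⇒ kkSHjkHjk ⇒ kkHjkHjkHjk ⇒ kkyjjkHjkHjk ⇒ kkyjjkyjjkHjk ⇒ kkyjjkyjjkyjjk

S ⇒ Hjk   [S ::= H j k]
Hjk ⇒ kSHjk   [H ::= k S H]
kSHjk ⇒ kHjkHjk   [S ::= H j k]
kHjkHjk ⇒ kkSHjkHjk   [H ::= k S H]
kkSHjkHjk ⇒ kkHjkHjkHjk   [S ::= H j k]
kkHjkHjkHjk ⇒ kkyjjkHjkHjk   [H ::= y j]
kkyjjkHjkHjk ⇒ kkyjjkyjjkHjk   [H ::= y j]
kkyjjkyjjkHjk ⇒ kkyjjkyjjkyjjk   [H ::= y j]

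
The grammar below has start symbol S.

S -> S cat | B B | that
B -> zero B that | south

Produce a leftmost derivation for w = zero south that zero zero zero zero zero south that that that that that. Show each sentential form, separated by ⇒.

S ⇒ B B ⇒ zero B that B ⇒ zero south that B ⇒ zero south that zero B that ⇒ zero south that zero zero B that that ⇒ zero south that zero zero zero B that that that ⇒ zero south that zero zero zero zero B that that that that ⇒ zero south that zero zero zero zero zero B that that that that that ⇒ zero south that zero zero zero zero zero south that that that that that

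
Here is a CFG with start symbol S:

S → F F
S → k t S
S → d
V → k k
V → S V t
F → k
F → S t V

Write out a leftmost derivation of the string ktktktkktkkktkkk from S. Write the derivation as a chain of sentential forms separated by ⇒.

S ⇒ ktS   [S → k t S]
ktS ⇒ ktktS   [S → k t S]
ktktS ⇒ ktktFF   [S → F F]
ktktFF ⇒ ktktStVF   [F → S t V]
ktktStVF ⇒ ktktktStVF   [S → k t S]
ktktktStVF ⇒ ktktktFFtVF   [S → F F]
ktktktFFtVF ⇒ ktktktStVFtVF   [F → S t V]
ktktktStVFtVF ⇒ ktktktFFtVFtVF   [S → F F]
ktktktFFtVFtVF ⇒ ktktktkFtVFtVF   [F → k]
ktktktkFtVFtVF ⇒ ktktktkktVFtVF   [F → k]
ktktktkktVFtVF ⇒ ktktktkktkkFtVF   [V → k k]
ktktktkktkkFtVF ⇒ ktktktkktkkktVF   [F → k]
ktktktkktkkktVF ⇒ ktktktkktkkktkkF   [V → k k]
ktktktkktkkktkkF ⇒ ktktktkktkkktkkk   [F → k]

S⇒ktS⇒ktktS⇒ktktFF⇒ktktStVF⇒ktktktStVF⇒ktktktFFtVF⇒ktktktStVFtVF⇒ktktktFFtVFtVF⇒ktktktkFtVFtVF⇒ktktktkktVFtVF⇒ktktktkktkkFtVF⇒ktktktkktkkktVF⇒ktktktkktkkktkkF⇒ktktktkktkkktkkk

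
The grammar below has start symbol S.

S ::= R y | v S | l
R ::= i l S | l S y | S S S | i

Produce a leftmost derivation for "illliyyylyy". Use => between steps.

S=>Ry=>ilSy=>ilRyy=>ilSSSyy=>illSSyy=>illRySyy=>illlSyySyy=>illlRyyySyy=>illliyyySyy=>illliyyylyy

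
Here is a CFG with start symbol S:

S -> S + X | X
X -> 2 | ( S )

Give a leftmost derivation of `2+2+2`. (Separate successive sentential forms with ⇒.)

S⇒S+X⇒S+X+X⇒X+X+X⇒2+X+X⇒2+2+X⇒2+2+2

S ⇒ S+X   [S -> S + X]
S+X ⇒ S+X+X   [S -> S + X]
S+X+X ⇒ X+X+X   [S -> X]
X+X+X ⇒ 2+X+X   [X -> 2]
2+X+X ⇒ 2+2+X   [X -> 2]
2+2+X ⇒ 2+2+2   [X -> 2]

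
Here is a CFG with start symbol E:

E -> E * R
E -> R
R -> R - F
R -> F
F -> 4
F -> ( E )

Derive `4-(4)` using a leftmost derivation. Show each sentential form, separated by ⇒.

E ⇒ R   [E -> R]
R ⇒ R-F   [R -> R - F]
R-F ⇒ F-F   [R -> F]
F-F ⇒ 4-F   [F -> 4]
4-F ⇒ 4-(E)   [F -> ( E )]
4-(E) ⇒ 4-(R)   [E -> R]
4-(R) ⇒ 4-(F)   [R -> F]
4-(F) ⇒ 4-(4)   [F -> 4]

E ⇒ R ⇒ R-F ⇒ F-F ⇒ 4-F ⇒ 4-(E) ⇒ 4-(R) ⇒ 4-(F) ⇒ 4-(4)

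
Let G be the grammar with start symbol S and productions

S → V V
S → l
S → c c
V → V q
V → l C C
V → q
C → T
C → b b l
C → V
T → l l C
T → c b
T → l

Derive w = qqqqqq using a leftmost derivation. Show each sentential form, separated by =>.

S => VV => VqV => VqqV => VqqqV => qqqqV => qqqqVq => qqqqqq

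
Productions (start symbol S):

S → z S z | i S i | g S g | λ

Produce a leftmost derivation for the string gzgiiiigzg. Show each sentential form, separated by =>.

S => gSg   [S → g S g]
gSg => gzSzg   [S → z S z]
gzSzg => gzgSgzg   [S → g S g]
gzgSgzg => gzgiSigzg   [S → i S i]
gzgiSigzg => gzgiiSiigzg   [S → i S i]
gzgiiSiigzg => gzgiiiigzg   [S → λ]

S=>gSg=>gzSzg=>gzgSgzg=>gzgiSigzg=>gzgiiSiigzg=>gzgiiiigzg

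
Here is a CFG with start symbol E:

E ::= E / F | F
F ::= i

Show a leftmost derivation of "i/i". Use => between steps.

E=>E/F=>F/F=>i/F=>i/i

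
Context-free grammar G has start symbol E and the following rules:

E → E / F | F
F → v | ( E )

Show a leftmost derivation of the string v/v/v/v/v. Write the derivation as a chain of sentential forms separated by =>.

E=>E/F=>E/F/F=>E/F/F/F=>E/F/F/F/F=>F/F/F/F/F=>v/F/F/F/F=>v/v/F/F/F=>v/v/v/F/F=>v/v/v/v/F=>v/v/v/v/v

E => E/F   [E → E / F]
E/F => E/F/F   [E → E / F]
E/F/F => E/F/F/F   [E → E / F]
E/F/F/F => E/F/F/F/F   [E → E / F]
E/F/F/F/F => F/F/F/F/F   [E → F]
F/F/F/F/F => v/F/F/F/F   [F → v]
v/F/F/F/F => v/v/F/F/F   [F → v]
v/v/F/F/F => v/v/v/F/F   [F → v]
v/v/v/F/F => v/v/v/v/F   [F → v]
v/v/v/v/F => v/v/v/v/v   [F → v]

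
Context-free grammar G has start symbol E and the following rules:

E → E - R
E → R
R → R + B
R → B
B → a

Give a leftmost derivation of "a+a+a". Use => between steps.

E => R   [E → R]
R => R+B   [R → R + B]
R+B => R+B+B   [R → R + B]
R+B+B => B+B+B   [R → B]
B+B+B => a+B+B   [B → a]
a+B+B => a+a+B   [B → a]
a+a+B => a+a+a   [B → a]

E => R => R+B => R+B+B => B+B+B => a+B+B => a+a+B => a+a+a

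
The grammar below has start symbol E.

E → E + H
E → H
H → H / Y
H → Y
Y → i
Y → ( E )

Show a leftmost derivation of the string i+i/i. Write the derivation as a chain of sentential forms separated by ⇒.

E ⇒ E+H ⇒ H+H ⇒ Y+H ⇒ i+H ⇒ i+H/Y ⇒ i+Y/Y ⇒ i+i/Y ⇒ i+i/i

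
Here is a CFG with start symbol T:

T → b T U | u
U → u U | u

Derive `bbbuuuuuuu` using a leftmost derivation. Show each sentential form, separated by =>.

T => bTU   [T → b T U]
bTU => bbTUU   [T → b T U]
bbTUU => bbbTUUU   [T → b T U]
bbbTUUU => bbbuUUU   [T → u]
bbbuUUU => bbbuuUUU   [U → u U]
bbbuuUUU => bbbuuuUUU   [U → u U]
bbbuuuUUU => bbbuuuuUUU   [U → u U]
bbbuuuuUUU => bbbuuuuuUU   [U → u]
bbbuuuuuUU => bbbuuuuuuU   [U → u]
bbbuuuuuuU => bbbuuuuuuu   [U → u]

T => bTU => bbTUU => bbbTUUU => bbbuUUU => bbbuuUUU => bbbuuuUUU => bbbuuuuUUU => bbbuuuuuUU => bbbuuuuuuU => bbbuuuuuuu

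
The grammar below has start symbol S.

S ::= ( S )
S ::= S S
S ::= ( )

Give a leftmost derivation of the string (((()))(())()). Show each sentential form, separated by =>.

S=>(S)=>(SS)=>(SSS)=>((S)SS)=>(((S))SS)=>(((()))SS)=>(((()))(S)S)=>(((()))(())S)=>(((()))(())())

S => (S)   [S ::= ( S )]
(S) => (SS)   [S ::= S S]
(SS) => (SSS)   [S ::= S S]
(SSS) => ((S)SS)   [S ::= ( S )]
((S)SS) => (((S))SS)   [S ::= ( S )]
(((S))SS) => (((()))SS)   [S ::= ( )]
(((()))SS) => (((()))(S)S)   [S ::= ( S )]
(((()))(S)S) => (((()))(())S)   [S ::= ( )]
(((()))(())S) => (((()))(())())   [S ::= ( )]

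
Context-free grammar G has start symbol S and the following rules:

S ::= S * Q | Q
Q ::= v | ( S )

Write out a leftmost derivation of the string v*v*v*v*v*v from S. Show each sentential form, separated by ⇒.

S ⇒ S*Q   [S ::= S * Q]
S*Q ⇒ S*Q*Q   [S ::= S * Q]
S*Q*Q ⇒ S*Q*Q*Q   [S ::= S * Q]
S*Q*Q*Q ⇒ S*Q*Q*Q*Q   [S ::= S * Q]
S*Q*Q*Q*Q ⇒ S*Q*Q*Q*Q*Q   [S ::= S * Q]
S*Q*Q*Q*Q*Q ⇒ Q*Q*Q*Q*Q*Q   [S ::= Q]
Q*Q*Q*Q*Q*Q ⇒ v*Q*Q*Q*Q*Q   [Q ::= v]
v*Q*Q*Q*Q*Q ⇒ v*v*Q*Q*Q*Q   [Q ::= v]
v*v*Q*Q*Q*Q ⇒ v*v*v*Q*Q*Q   [Q ::= v]
v*v*v*Q*Q*Q ⇒ v*v*v*v*Q*Q   [Q ::= v]
v*v*v*v*Q*Q ⇒ v*v*v*v*v*Q   [Q ::= v]
v*v*v*v*v*Q ⇒ v*v*v*v*v*v   [Q ::= v]

S⇒S*Q⇒S*Q*Q⇒S*Q*Q*Q⇒S*Q*Q*Q*Q⇒S*Q*Q*Q*Q*Q⇒Q*Q*Q*Q*Q*Q⇒v*Q*Q*Q*Q*Q⇒v*v*Q*Q*Q*Q⇒v*v*v*Q*Q*Q⇒v*v*v*v*Q*Q⇒v*v*v*v*v*Q⇒v*v*v*v*v*v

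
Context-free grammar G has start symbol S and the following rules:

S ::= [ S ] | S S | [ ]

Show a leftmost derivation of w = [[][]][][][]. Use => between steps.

S => SS => SSS => SSSS => [S]SSS => [SS]SSS => [[]S]SSS => [[][]]SSS => [[][]][]SS => [[][]][][]S => [[][]][][][]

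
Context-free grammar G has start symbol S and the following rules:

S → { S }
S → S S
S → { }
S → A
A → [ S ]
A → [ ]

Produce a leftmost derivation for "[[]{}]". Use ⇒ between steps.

S⇒A⇒[S]⇒[SS]⇒[AS]⇒[[]S]⇒[[]{}]

S ⇒ A   [S → A]
A ⇒ [S]   [A → [ S ]]
[S] ⇒ [SS]   [S → S S]
[SS] ⇒ [AS]   [S → A]
[AS] ⇒ [[]S]   [A → [ ]]
[[]S] ⇒ [[]{}]   [S → { }]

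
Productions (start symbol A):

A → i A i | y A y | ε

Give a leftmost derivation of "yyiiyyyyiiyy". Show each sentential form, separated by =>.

A => yAy => yyAyy => yyiAiyy => yyiiAiiyy => yyiiyAyiiyy => yyiiyyAyyiiyy => yyiiyyyyiiyy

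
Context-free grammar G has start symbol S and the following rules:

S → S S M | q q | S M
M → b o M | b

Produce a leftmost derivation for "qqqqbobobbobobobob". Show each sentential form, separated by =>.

S => SSM   [S → S S M]
SSM => qqSM   [S → q q]
qqSM => qqSMM   [S → S M]
qqSMM => qqqqMM   [S → q q]
qqqqMM => qqqqboMM   [M → b o M]
qqqqboMM => qqqqboboMM   [M → b o M]
qqqqboboMM => qqqqbobobM   [M → b]
qqqqbobobM => qqqqbobobboM   [M → b o M]
qqqqbobobboM => qqqqbobobboboM   [M → b o M]
qqqqbobobboboM => qqqqbobobboboboM   [M → b o M]
qqqqbobobboboboM => qqqqbobobboboboboM   [M → b o M]
qqqqbobobboboboboM => qqqqbobobbobobobob   [M → b]

S => SSM => qqSM => qqSMM => qqqqMM => qqqqboMM => qqqqboboMM => qqqqbobobM => qqqqbobobboM => qqqqbobobboboM => qqqqbobobboboboM => qqqqbobobboboboboM => qqqqbobobbobobobob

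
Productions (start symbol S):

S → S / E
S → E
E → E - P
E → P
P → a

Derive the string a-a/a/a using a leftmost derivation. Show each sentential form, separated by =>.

S => S/E => S/E/E => E/E/E => E-P/E/E => P-P/E/E => a-P/E/E => a-a/E/E => a-a/P/E => a-a/a/E => a-a/a/P => a-a/a/a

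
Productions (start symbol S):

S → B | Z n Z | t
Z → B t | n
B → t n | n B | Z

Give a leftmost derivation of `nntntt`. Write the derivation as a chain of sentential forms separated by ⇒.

S⇒B⇒Z⇒Bt⇒Zt⇒Btt⇒nBtt⇒nnBtt⇒nntntt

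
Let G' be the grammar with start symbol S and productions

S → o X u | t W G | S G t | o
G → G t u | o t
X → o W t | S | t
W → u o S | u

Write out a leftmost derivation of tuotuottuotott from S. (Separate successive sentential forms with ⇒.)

S ⇒ SGt   [S → S G t]
SGt ⇒ tWGGt   [S → t W G]
tWGGt ⇒ tuoSGGt   [W → u o S]
tuoSGGt ⇒ tuotWGGGt   [S → t W G]
tuotWGGGt ⇒ tuotuGGGt   [W → u]
tuotuGGGt ⇒ tuotuGtuGGt   [G → G t u]
tuotuGtuGGt ⇒ tuotuottuGGt   [G → o t]
tuotuottuGGt ⇒ tuotuottuotGt   [G → o t]
tuotuottuotGt ⇒ tuotuottuotott   [G → o t]

S ⇒ SGt ⇒ tWGGt ⇒ tuoSGGt ⇒ tuotWGGGt ⇒ tuotuGGGt ⇒ tuotuGtuGGt ⇒ tuotuottuGGt ⇒ tuotuottuotGt ⇒ tuotuottuotott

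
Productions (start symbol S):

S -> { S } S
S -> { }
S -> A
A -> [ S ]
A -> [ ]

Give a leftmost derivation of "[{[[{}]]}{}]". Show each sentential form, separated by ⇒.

S ⇒ A ⇒ [S] ⇒ [{S}S] ⇒ [{A}S] ⇒ [{[S]}S] ⇒ [{[A]}S] ⇒ [{[[S]]}S] ⇒ [{[[{}]]}S] ⇒ [{[[{}]]}{}]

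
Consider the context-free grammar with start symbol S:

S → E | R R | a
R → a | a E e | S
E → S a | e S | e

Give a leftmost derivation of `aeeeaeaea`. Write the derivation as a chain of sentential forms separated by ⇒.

S ⇒ E   [S → E]
E ⇒ Sa   [E → S a]
Sa ⇒ RRa   [S → R R]
RRa ⇒ aEeRa   [R → a E e]
aEeRa ⇒ aeSeRa   [E → e S]
aeSeRa ⇒ aeEeRa   [S → E]
aeEeRa ⇒ aeeeRa   [E → e]
aeeeRa ⇒ aeeeaEea   [R → a E e]
aeeeaEea ⇒ aeeeaeSea   [E → e S]
aeeeaeSea ⇒ aeeeaeaea   [S → a]

S ⇒ E ⇒ Sa ⇒ RRa ⇒ aEeRa ⇒ aeSeRa ⇒ aeEeRa ⇒ aeeeRa ⇒ aeeeaEea ⇒ aeeeaeSea ⇒ aeeeaeaea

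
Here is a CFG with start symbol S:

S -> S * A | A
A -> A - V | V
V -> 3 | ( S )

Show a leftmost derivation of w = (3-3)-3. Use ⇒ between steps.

S ⇒ A ⇒ A-V ⇒ V-V ⇒ (S)-V ⇒ (A)-V ⇒ (A-V)-V ⇒ (V-V)-V ⇒ (3-V)-V ⇒ (3-3)-V ⇒ (3-3)-3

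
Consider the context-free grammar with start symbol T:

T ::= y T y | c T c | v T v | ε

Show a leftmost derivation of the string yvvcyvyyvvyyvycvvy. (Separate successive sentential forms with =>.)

T => yTy => yvTvy => yvvTvvy => yvvcTcvvy => yvvcyTycvvy => yvvcyvTvycvvy => yvvcyvyTyvycvvy => yvvcyvyyTyyvycvvy => yvvcyvyyvTvyyvycvvy => yvvcyvyyvvyyvycvvy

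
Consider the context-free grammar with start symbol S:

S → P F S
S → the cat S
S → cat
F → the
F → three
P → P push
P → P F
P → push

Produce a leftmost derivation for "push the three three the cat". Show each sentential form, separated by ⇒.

S ⇒ P F S ⇒ P F F S ⇒ P F F F S ⇒ P F F F F S ⇒ push F F F F S ⇒ push the F F F S ⇒ push the three F F S ⇒ push the three three F S ⇒ push the three three the S ⇒ push the three three the cat

S ⇒ P F S   [S → P F S]
P F S ⇒ P F F S   [P → P F]
P F F S ⇒ P F F F S   [P → P F]
P F F F S ⇒ P F F F F S   [P → P F]
P F F F F S ⇒ push F F F F S   [P → push]
push F F F F S ⇒ push the F F F S   [F → the]
push the F F F S ⇒ push the three F F S   [F → three]
push the three F F S ⇒ push the three three F S   [F → three]
push the three three F S ⇒ push the three three the S   [F → the]
push the three three the S ⇒ push the three three the cat   [S → cat]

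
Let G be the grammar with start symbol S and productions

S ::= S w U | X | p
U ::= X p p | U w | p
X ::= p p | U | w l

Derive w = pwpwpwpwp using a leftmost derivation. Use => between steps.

S => SwU   [S ::= S w U]
SwU => SwUwU   [S ::= S w U]
SwUwU => SwUwUwU   [S ::= S w U]
SwUwUwU => SwUwUwUwU   [S ::= S w U]
SwUwUwUwU => pwUwUwUwU   [S ::= p]
pwUwUwUwU => pwpwUwUwU   [U ::= p]
pwpwUwUwU => pwpwpwUwU   [U ::= p]
pwpwpwUwU => pwpwpwpwU   [U ::= p]
pwpwpwpwU => pwpwpwpwp   [U ::= p]

S=>SwU=>SwUwU=>SwUwUwU=>SwUwUwUwU=>pwUwUwUwU=>pwpwUwUwU=>pwpwpwUwU=>pwpwpwpwU=>pwpwpwpwp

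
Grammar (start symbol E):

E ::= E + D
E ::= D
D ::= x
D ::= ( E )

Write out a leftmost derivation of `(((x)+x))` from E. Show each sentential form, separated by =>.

E => D => (E) => (D) => ((E)) => ((E+D)) => ((D+D)) => (((E)+D)) => (((D)+D)) => (((x)+D)) => (((x)+x))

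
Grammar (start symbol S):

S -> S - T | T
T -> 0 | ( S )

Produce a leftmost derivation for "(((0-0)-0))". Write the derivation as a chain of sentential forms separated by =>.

S => T => (S) => (T) => ((S)) => ((S-T)) => ((T-T)) => (((S)-T)) => (((S-T)-T)) => (((T-T)-T)) => (((0-T)-T)) => (((0-0)-T)) => (((0-0)-0))

S => T   [S -> T]
T => (S)   [T -> ( S )]
(S) => (T)   [S -> T]
(T) => ((S))   [T -> ( S )]
((S)) => ((S-T))   [S -> S - T]
((S-T)) => ((T-T))   [S -> T]
((T-T)) => (((S)-T))   [T -> ( S )]
(((S)-T)) => (((S-T)-T))   [S -> S - T]
(((S-T)-T)) => (((T-T)-T))   [S -> T]
(((T-T)-T)) => (((0-T)-T))   [T -> 0]
(((0-T)-T)) => (((0-0)-T))   [T -> 0]
(((0-0)-T)) => (((0-0)-0))   [T -> 0]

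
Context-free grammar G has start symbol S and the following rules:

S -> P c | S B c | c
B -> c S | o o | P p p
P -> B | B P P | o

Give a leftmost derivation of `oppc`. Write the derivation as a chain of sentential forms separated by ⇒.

S ⇒ Pc ⇒ Bc ⇒ Pppc ⇒ oppc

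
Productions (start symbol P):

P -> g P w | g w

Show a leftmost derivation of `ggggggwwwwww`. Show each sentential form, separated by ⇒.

P⇒gPw⇒ggPww⇒gggPwww⇒ggggPwwww⇒gggggPwwwww⇒ggggggwwwwww

P ⇒ gPw   [P -> g P w]
gPw ⇒ ggPww   [P -> g P w]
ggPww ⇒ gggPwww   [P -> g P w]
gggPwww ⇒ ggggPwwww   [P -> g P w]
ggggPwwww ⇒ gggggPwwwww   [P -> g P w]
gggggPwwwww ⇒ ggggggwwwwww   [P -> g w]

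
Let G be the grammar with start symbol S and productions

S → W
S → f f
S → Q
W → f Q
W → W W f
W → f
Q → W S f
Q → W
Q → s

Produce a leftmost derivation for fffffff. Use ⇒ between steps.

S ⇒ Q ⇒ W ⇒ WWf ⇒ fQWf ⇒ fWSfWf ⇒ ffSfWf ⇒ fffffWf ⇒ fffffff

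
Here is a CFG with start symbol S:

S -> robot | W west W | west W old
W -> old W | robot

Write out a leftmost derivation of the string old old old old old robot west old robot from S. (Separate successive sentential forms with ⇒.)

S ⇒ W west W   [S -> W west W]
W west W ⇒ old W west W   [W -> old W]
old W west W ⇒ old old W west W   [W -> old W]
old old W west W ⇒ old old old W west W   [W -> old W]
old old old W west W ⇒ old old old old W west W   [W -> old W]
old old old old W west W ⇒ old old old old old W west W   [W -> old W]
old old old old old W west W ⇒ old old old old old robot west W   [W -> robot]
old old old old old robot west W ⇒ old old old old old robot west old W   [W -> old W]
old old old old old robot west old W ⇒ old old old old old robot west old robot   [W -> robot]

S ⇒ W west W ⇒ old W west W ⇒ old old W west W ⇒ old old old W west W ⇒ old old old old W west W ⇒ old old old old old W west W ⇒ old old old old old robot west W ⇒ old old old old old robot west old W ⇒ old old old old old robot west old robot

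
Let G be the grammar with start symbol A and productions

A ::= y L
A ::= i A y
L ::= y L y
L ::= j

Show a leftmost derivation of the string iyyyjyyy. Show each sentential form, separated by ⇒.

A ⇒ iAy ⇒ iyLy ⇒ iyyLyy ⇒ iyyyLyyy ⇒ iyyyjyyy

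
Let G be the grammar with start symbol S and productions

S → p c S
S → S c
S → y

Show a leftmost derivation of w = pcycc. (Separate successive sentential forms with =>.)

S => pcS   [S → p c S]
pcS => pcSc   [S → S c]
pcSc => pcScc   [S → S c]
pcScc => pcycc   [S → y]

S => pcS => pcSc => pcScc => pcycc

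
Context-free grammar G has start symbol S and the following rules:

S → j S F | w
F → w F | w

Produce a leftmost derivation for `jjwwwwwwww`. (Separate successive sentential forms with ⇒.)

S⇒jSF⇒jjSFF⇒jjwFF⇒jjwwFF⇒jjwwwFF⇒jjwwwwFF⇒jjwwwwwF⇒jjwwwwwwF⇒jjwwwwwwwF⇒jjwwwwwwww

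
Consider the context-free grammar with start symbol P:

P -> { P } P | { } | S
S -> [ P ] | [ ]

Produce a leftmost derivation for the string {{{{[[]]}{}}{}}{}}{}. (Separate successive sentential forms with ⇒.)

P⇒{P}P⇒{{P}P}P⇒{{{P}P}P}P⇒{{{{P}P}P}P}P⇒{{{{S}P}P}P}P⇒{{{{[P]}P}P}P}P⇒{{{{[S]}P}P}P}P⇒{{{{[[]]}P}P}P}P⇒{{{{[[]]}{}}P}P}P⇒{{{{[[]]}{}}{}}P}P⇒{{{{[[]]}{}}{}}{}}P⇒{{{{[[]]}{}}{}}{}}{}

P ⇒ {P}P   [P -> { P } P]
{P}P ⇒ {{P}P}P   [P -> { P } P]
{{P}P}P ⇒ {{{P}P}P}P   [P -> { P } P]
{{{P}P}P}P ⇒ {{{{P}P}P}P}P   [P -> { P } P]
{{{{P}P}P}P}P ⇒ {{{{S}P}P}P}P   [P -> S]
{{{{S}P}P}P}P ⇒ {{{{[P]}P}P}P}P   [S -> [ P ]]
{{{{[P]}P}P}P}P ⇒ {{{{[S]}P}P}P}P   [P -> S]
{{{{[S]}P}P}P}P ⇒ {{{{[[]]}P}P}P}P   [S -> [ ]]
{{{{[[]]}P}P}P}P ⇒ {{{{[[]]}{}}P}P}P   [P -> { }]
{{{{[[]]}{}}P}P}P ⇒ {{{{[[]]}{}}{}}P}P   [P -> { }]
{{{{[[]]}{}}{}}P}P ⇒ {{{{[[]]}{}}{}}{}}P   [P -> { }]
{{{{[[]]}{}}{}}{}}P ⇒ {{{{[[]]}{}}{}}{}}{}   [P -> { }]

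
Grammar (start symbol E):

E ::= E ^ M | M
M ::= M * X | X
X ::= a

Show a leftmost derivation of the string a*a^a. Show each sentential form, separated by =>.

E => E^M   [E ::= E ^ M]
E^M => M^M   [E ::= M]
M^M => M*X^M   [M ::= M * X]
M*X^M => X*X^M   [M ::= X]
X*X^M => a*X^M   [X ::= a]
a*X^M => a*a^M   [X ::= a]
a*a^M => a*a^X   [M ::= X]
a*a^X => a*a^a   [X ::= a]

E=>E^M=>M^M=>M*X^M=>X*X^M=>a*X^M=>a*a^M=>a*a^X=>a*a^a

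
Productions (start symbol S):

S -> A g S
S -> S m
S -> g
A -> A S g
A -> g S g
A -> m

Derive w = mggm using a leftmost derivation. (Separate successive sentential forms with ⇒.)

S ⇒ Sm   [S -> S m]
Sm ⇒ AgSm   [S -> A g S]
AgSm ⇒ mgSm   [A -> m]
mgSm ⇒ mggm   [S -> g]

S⇒Sm⇒AgSm⇒mgSm⇒mggm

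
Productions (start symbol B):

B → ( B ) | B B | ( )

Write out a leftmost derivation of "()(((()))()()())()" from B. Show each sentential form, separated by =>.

B => BB   [B → B B]
BB => BBB   [B → B B]
BBB => ()BB   [B → ( )]
()BB => ()(B)B   [B → ( B )]
()(B)B => ()(BB)B   [B → B B]
()(BB)B => ()(BBB)B   [B → B B]
()(BBB)B => ()((B)BB)B   [B → ( B )]
()((B)BB)B => ()(((B))BB)B   [B → ( B )]
()(((B))BB)B => ()(((()))BB)B   [B → ( )]
()(((()))BB)B => ()(((()))BBB)B   [B → B B]
()(((()))BBB)B => ()(((()))()BB)B   [B → ( )]
()(((()))()BB)B => ()(((()))()()B)B   [B → ( )]
()(((()))()()B)B => ()(((()))()()())B   [B → ( )]
()(((()))()()())B => ()(((()))()()())()   [B → ( )]

B => BB => BBB => ()BB => ()(B)B => ()(BB)B => ()(BBB)B => ()((B)BB)B => ()(((B))BB)B => ()(((()))BB)B => ()(((()))BBB)B => ()(((()))()BB)B => ()(((()))()()B)B => ()(((()))()()())B => ()(((()))()()())()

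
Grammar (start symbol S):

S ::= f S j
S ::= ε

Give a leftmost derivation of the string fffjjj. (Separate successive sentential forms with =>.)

S => fSj   [S ::= f S j]
fSj => ffSjj   [S ::= f S j]
ffSjj => fffSjjj   [S ::= f S j]
fffSjjj => fffjjj   [S ::= ε]

S=>fSj=>ffSjj=>fffSjjj=>fffjjj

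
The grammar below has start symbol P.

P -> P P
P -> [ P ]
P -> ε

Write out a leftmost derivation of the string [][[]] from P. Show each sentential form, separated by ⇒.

P ⇒ PP ⇒ PPP ⇒ PPPP ⇒ [P]PPP ⇒ []PPP ⇒ [][P]PP ⇒ [][PP]PP ⇒ [][[P]P]PP ⇒ [][[]P]PP ⇒ [][[]]PP ⇒ [][[]]P ⇒ [][[]]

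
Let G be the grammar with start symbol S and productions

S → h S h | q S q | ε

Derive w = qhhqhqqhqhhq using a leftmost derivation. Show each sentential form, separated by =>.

S => qSq   [S → q S q]
qSq => qhShq   [S → h S h]
qhShq => qhhShhq   [S → h S h]
qhhShhq => qhhqSqhhq   [S → q S q]
qhhqSqhhq => qhhqhShqhhq   [S → h S h]
qhhqhShqhhq => qhhqhqSqhqhhq   [S → q S q]
qhhqhqSqhqhhq => qhhqhqqhqhhq   [S → ε]

S=>qSq=>qhShq=>qhhShhq=>qhhqSqhhq=>qhhqhShqhhq=>qhhqhqSqhqhhq=>qhhqhqqhqhhq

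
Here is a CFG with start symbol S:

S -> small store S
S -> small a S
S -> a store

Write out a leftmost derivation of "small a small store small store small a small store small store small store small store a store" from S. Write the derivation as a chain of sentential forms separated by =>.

S => small a S   [S -> small a S]
small a S => small a small store S   [S -> small store S]
small a small store S => small a small store small store S   [S -> small store S]
small a small store small store S => small a small store small store small a S   [S -> small a S]
small a small store small store small a S => small a small store small store small a small store S   [S -> small store S]
small a small store small store small a small store S => small a small store small store small a small store small store S   [S -> small store S]
small a small store small store small a small store small store S => small a small store small store small a small store small store small store S   [S -> small store S]
small a small store small store small a small store small store small store S => small a small store small store small a small store small store small store small store S   [S -> small store S]
small a small store small store small a small store small store small store small store S => small a small store small store small a small store small store small store small store a store   [S -> a store]

S => small a S => small a small store S => small a small store small store S => small a small store small store small a S => small a small store small store small a small store S => small a small store small store small a small store small store S => small a small store small store small a small store small store small store S => small a small store small store small a small store small store small store small store S => small a small store small store small a small store small store small store small store a store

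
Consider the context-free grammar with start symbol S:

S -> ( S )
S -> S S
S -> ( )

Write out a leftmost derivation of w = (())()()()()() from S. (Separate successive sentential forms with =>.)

S=>SS=>SSS=>SSSS=>SSSSS=>SSSSSS=>(S)SSSSS=>(())SSSSS=>(())()SSSS=>(())()()SSS=>(())()()()SS=>(())()()()()S=>(())()()()()()

S => SS   [S -> S S]
SS => SSS   [S -> S S]
SSS => SSSS   [S -> S S]
SSSS => SSSSS   [S -> S S]
SSSSS => SSSSSS   [S -> S S]
SSSSSS => (S)SSSSS   [S -> ( S )]
(S)SSSSS => (())SSSSS   [S -> ( )]
(())SSSSS => (())()SSSS   [S -> ( )]
(())()SSSS => (())()()SSS   [S -> ( )]
(())()()SSS => (())()()()SS   [S -> ( )]
(())()()()SS => (())()()()()S   [S -> ( )]
(())()()()()S => (())()()()()()   [S -> ( )]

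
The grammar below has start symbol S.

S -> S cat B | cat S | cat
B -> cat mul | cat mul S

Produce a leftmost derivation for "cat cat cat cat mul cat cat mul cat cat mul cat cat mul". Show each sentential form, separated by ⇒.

S ⇒ S cat B ⇒ S cat B cat B ⇒ cat S cat B cat B ⇒ cat S cat B cat B cat B ⇒ cat S cat B cat B cat B cat B ⇒ cat cat cat B cat B cat B cat B ⇒ cat cat cat cat mul cat B cat B cat B ⇒ cat cat cat cat mul cat cat mul cat B cat B ⇒ cat cat cat cat mul cat cat mul cat cat mul cat B ⇒ cat cat cat cat mul cat cat mul cat cat mul cat cat mul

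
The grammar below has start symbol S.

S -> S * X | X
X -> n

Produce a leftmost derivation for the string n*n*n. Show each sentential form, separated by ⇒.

S⇒S*X⇒S*X*X⇒X*X*X⇒n*X*X⇒n*n*X⇒n*n*n

S ⇒ S*X   [S -> S * X]
S*X ⇒ S*X*X   [S -> S * X]
S*X*X ⇒ X*X*X   [S -> X]
X*X*X ⇒ n*X*X   [X -> n]
n*X*X ⇒ n*n*X   [X -> n]
n*n*X ⇒ n*n*n   [X -> n]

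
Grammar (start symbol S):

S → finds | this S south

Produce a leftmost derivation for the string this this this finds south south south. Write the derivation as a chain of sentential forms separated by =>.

S => this S south => this this S south south => this this this S south south south => this this this finds south south south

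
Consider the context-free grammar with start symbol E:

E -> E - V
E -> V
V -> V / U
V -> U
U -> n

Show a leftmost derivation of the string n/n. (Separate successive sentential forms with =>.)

E => V   [E -> V]
V => V/U   [V -> V / U]
V/U => U/U   [V -> U]
U/U => n/U   [U -> n]
n/U => n/n   [U -> n]

E=>V=>V/U=>U/U=>n/U=>n/n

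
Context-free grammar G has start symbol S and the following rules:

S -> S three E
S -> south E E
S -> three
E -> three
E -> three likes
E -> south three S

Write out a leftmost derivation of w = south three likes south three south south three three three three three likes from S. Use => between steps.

S => south E E   [S -> south E E]
south E E => south three likes E   [E -> three likes]
south three likes E => south three likes south three S   [E -> south three S]
south three likes south three S => south three likes south three S three E   [S -> S three E]
south three likes south three S three E => south three likes south three south E E three E   [S -> south E E]
south three likes south three south E E three E => south three likes south three south south three S E three E   [E -> south three S]
south three likes south three south south three S E three E => south three likes south three south south three three E three E   [S -> three]
south three likes south three south south three three E three E => south three likes south three south south three three three three E   [E -> three]
south three likes south three south south three three three three E => south three likes south three south south three three three three three likes   [E -> three likes]

S => south E E => south three likes E => south three likes south three S => south three likes south three S three E => south three likes south three south E E three E => south three likes south three south south three S E three E => south three likes south three south south three three E three E => south three likes south three south south three three three three E => south three likes south three south south three three three three three likes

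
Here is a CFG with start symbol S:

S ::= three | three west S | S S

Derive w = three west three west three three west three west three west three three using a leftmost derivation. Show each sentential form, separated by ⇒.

S ⇒ three west S ⇒ three west S S ⇒ three west three west S S ⇒ three west three west three S ⇒ three west three west three three west S ⇒ three west three west three three west three west S ⇒ three west three west three three west three west S S ⇒ three west three west three three west three west three west S S ⇒ three west three west three three west three west three west three S ⇒ three west three west three three west three west three west three three

S ⇒ three west S   [S ::= three west S]
three west S ⇒ three west S S   [S ::= S S]
three west S S ⇒ three west three west S S   [S ::= three west S]
three west three west S S ⇒ three west three west three S   [S ::= three]
three west three west three S ⇒ three west three west three three west S   [S ::= three west S]
three west three west three three west S ⇒ three west three west three three west three west S   [S ::= three west S]
three west three west three three west three west S ⇒ three west three west three three west three west S S   [S ::= S S]
three west three west three three west three west S S ⇒ three west three west three three west three west three west S S   [S ::= three west S]
three west three west three three west three west three west S S ⇒ three west three west three three west three west three west three S   [S ::= three]
three west three west three three west three west three west three S ⇒ three west three west three three west three west three west three three   [S ::= three]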